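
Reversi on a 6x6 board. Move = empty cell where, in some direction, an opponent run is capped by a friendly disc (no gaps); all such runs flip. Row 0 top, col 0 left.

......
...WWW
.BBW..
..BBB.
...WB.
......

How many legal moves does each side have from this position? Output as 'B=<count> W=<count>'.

Answer: B=9 W=6

Derivation:
-- B to move --
(0,2): no bracket -> illegal
(0,3): flips 2 -> legal
(0,4): flips 1 -> legal
(0,5): flips 2 -> legal
(1,2): flips 1 -> legal
(2,4): flips 1 -> legal
(2,5): no bracket -> illegal
(4,2): flips 1 -> legal
(5,2): flips 1 -> legal
(5,3): flips 1 -> legal
(5,4): flips 1 -> legal
B mobility = 9
-- W to move --
(1,0): flips 2 -> legal
(1,1): no bracket -> illegal
(1,2): no bracket -> illegal
(2,0): flips 2 -> legal
(2,4): no bracket -> illegal
(2,5): flips 1 -> legal
(3,0): no bracket -> illegal
(3,1): flips 1 -> legal
(3,5): no bracket -> illegal
(4,1): flips 1 -> legal
(4,2): no bracket -> illegal
(4,5): flips 2 -> legal
(5,3): no bracket -> illegal
(5,4): no bracket -> illegal
(5,5): no bracket -> illegal
W mobility = 6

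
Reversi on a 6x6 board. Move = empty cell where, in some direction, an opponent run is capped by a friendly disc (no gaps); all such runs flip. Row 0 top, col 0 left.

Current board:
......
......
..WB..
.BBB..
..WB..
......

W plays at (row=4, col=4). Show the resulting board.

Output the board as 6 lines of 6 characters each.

Place W at (4,4); scan 8 dirs for brackets.
Dir NW: opp run (3,3) capped by W -> flip
Dir N: first cell '.' (not opp) -> no flip
Dir NE: first cell '.' (not opp) -> no flip
Dir W: opp run (4,3) capped by W -> flip
Dir E: first cell '.' (not opp) -> no flip
Dir SW: first cell '.' (not opp) -> no flip
Dir S: first cell '.' (not opp) -> no flip
Dir SE: first cell '.' (not opp) -> no flip
All flips: (3,3) (4,3)

Answer: ......
......
..WB..
.BBW..
..WWW.
......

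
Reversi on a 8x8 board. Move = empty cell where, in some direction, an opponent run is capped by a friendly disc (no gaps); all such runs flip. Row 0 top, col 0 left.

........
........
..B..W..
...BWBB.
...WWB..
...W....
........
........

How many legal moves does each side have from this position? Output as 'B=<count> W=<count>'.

Answer: B=7 W=9

Derivation:
-- B to move --
(1,4): flips 1 -> legal
(1,5): flips 1 -> legal
(1,6): no bracket -> illegal
(2,3): flips 1 -> legal
(2,4): no bracket -> illegal
(2,6): no bracket -> illegal
(3,2): no bracket -> illegal
(4,2): flips 2 -> legal
(5,2): no bracket -> illegal
(5,4): no bracket -> illegal
(5,5): flips 1 -> legal
(6,2): flips 2 -> legal
(6,3): flips 2 -> legal
(6,4): no bracket -> illegal
B mobility = 7
-- W to move --
(1,1): flips 2 -> legal
(1,2): no bracket -> illegal
(1,3): no bracket -> illegal
(2,1): no bracket -> illegal
(2,3): flips 1 -> legal
(2,4): no bracket -> illegal
(2,6): flips 1 -> legal
(2,7): no bracket -> illegal
(3,1): no bracket -> illegal
(3,2): flips 1 -> legal
(3,7): flips 2 -> legal
(4,2): no bracket -> illegal
(4,6): flips 1 -> legal
(4,7): flips 1 -> legal
(5,4): no bracket -> illegal
(5,5): flips 2 -> legal
(5,6): flips 1 -> legal
W mobility = 9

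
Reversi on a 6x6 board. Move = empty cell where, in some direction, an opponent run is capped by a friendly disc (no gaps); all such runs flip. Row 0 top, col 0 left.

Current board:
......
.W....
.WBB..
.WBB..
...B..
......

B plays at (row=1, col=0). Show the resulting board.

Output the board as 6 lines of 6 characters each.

Answer: ......
BW....
.BBB..
.WBB..
...B..
......

Derivation:
Place B at (1,0); scan 8 dirs for brackets.
Dir NW: edge -> no flip
Dir N: first cell '.' (not opp) -> no flip
Dir NE: first cell '.' (not opp) -> no flip
Dir W: edge -> no flip
Dir E: opp run (1,1), next='.' -> no flip
Dir SW: edge -> no flip
Dir S: first cell '.' (not opp) -> no flip
Dir SE: opp run (2,1) capped by B -> flip
All flips: (2,1)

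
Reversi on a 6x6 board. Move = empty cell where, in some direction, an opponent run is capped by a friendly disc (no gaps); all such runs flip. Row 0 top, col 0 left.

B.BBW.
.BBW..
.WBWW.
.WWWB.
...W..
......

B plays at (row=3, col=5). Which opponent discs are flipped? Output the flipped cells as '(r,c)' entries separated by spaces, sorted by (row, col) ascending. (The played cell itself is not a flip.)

Dir NW: opp run (2,4) (1,3) capped by B -> flip
Dir N: first cell '.' (not opp) -> no flip
Dir NE: edge -> no flip
Dir W: first cell 'B' (not opp) -> no flip
Dir E: edge -> no flip
Dir SW: first cell '.' (not opp) -> no flip
Dir S: first cell '.' (not opp) -> no flip
Dir SE: edge -> no flip

Answer: (1,3) (2,4)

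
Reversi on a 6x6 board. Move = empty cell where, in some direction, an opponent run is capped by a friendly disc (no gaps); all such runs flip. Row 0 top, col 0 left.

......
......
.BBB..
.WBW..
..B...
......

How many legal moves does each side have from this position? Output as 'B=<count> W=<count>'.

Answer: B=8 W=4

Derivation:
-- B to move --
(2,0): flips 1 -> legal
(2,4): flips 1 -> legal
(3,0): flips 1 -> legal
(3,4): flips 1 -> legal
(4,0): flips 1 -> legal
(4,1): flips 1 -> legal
(4,3): flips 1 -> legal
(4,4): flips 1 -> legal
B mobility = 8
-- W to move --
(1,0): no bracket -> illegal
(1,1): flips 2 -> legal
(1,2): no bracket -> illegal
(1,3): flips 2 -> legal
(1,4): no bracket -> illegal
(2,0): no bracket -> illegal
(2,4): no bracket -> illegal
(3,0): no bracket -> illegal
(3,4): no bracket -> illegal
(4,1): no bracket -> illegal
(4,3): no bracket -> illegal
(5,1): flips 1 -> legal
(5,2): no bracket -> illegal
(5,3): flips 1 -> legal
W mobility = 4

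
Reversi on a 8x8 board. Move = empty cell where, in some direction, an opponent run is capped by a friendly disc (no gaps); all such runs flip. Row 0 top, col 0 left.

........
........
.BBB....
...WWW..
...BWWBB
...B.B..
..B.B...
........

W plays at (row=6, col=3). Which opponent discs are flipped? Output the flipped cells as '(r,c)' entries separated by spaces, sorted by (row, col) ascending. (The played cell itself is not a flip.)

Answer: (4,3) (5,3)

Derivation:
Dir NW: first cell '.' (not opp) -> no flip
Dir N: opp run (5,3) (4,3) capped by W -> flip
Dir NE: first cell '.' (not opp) -> no flip
Dir W: opp run (6,2), next='.' -> no flip
Dir E: opp run (6,4), next='.' -> no flip
Dir SW: first cell '.' (not opp) -> no flip
Dir S: first cell '.' (not opp) -> no flip
Dir SE: first cell '.' (not opp) -> no flip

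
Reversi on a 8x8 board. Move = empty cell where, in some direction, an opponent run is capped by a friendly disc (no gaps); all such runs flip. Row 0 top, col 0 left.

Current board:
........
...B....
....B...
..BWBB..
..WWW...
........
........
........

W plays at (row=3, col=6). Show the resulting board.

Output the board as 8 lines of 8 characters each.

Answer: ........
...B....
....B...
..BWWWW.
..WWW...
........
........
........

Derivation:
Place W at (3,6); scan 8 dirs for brackets.
Dir NW: first cell '.' (not opp) -> no flip
Dir N: first cell '.' (not opp) -> no flip
Dir NE: first cell '.' (not opp) -> no flip
Dir W: opp run (3,5) (3,4) capped by W -> flip
Dir E: first cell '.' (not opp) -> no flip
Dir SW: first cell '.' (not opp) -> no flip
Dir S: first cell '.' (not opp) -> no flip
Dir SE: first cell '.' (not opp) -> no flip
All flips: (3,4) (3,5)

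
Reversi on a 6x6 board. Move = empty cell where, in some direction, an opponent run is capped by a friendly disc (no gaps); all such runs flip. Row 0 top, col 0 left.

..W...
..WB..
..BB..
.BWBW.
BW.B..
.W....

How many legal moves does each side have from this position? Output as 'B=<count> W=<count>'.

-- B to move --
(0,1): flips 1 -> legal
(0,3): no bracket -> illegal
(1,1): flips 1 -> legal
(2,1): flips 1 -> legal
(2,4): no bracket -> illegal
(2,5): flips 1 -> legal
(3,0): no bracket -> illegal
(3,5): flips 1 -> legal
(4,2): flips 2 -> legal
(4,4): no bracket -> illegal
(4,5): flips 1 -> legal
(5,0): flips 2 -> legal
(5,2): no bracket -> illegal
B mobility = 8
-- W to move --
(0,3): no bracket -> illegal
(0,4): no bracket -> illegal
(1,1): no bracket -> illegal
(1,4): flips 2 -> legal
(2,0): no bracket -> illegal
(2,1): flips 1 -> legal
(2,4): flips 1 -> legal
(3,0): flips 1 -> legal
(4,2): no bracket -> illegal
(4,4): no bracket -> illegal
(5,0): no bracket -> illegal
(5,2): flips 1 -> legal
(5,3): no bracket -> illegal
(5,4): flips 1 -> legal
W mobility = 6

Answer: B=8 W=6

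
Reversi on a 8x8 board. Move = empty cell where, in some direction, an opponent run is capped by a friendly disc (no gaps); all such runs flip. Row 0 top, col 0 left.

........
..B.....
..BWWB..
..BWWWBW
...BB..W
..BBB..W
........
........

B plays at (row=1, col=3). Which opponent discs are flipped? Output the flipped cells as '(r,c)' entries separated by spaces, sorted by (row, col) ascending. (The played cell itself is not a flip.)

Answer: (2,3) (3,3)

Derivation:
Dir NW: first cell '.' (not opp) -> no flip
Dir N: first cell '.' (not opp) -> no flip
Dir NE: first cell '.' (not opp) -> no flip
Dir W: first cell 'B' (not opp) -> no flip
Dir E: first cell '.' (not opp) -> no flip
Dir SW: first cell 'B' (not opp) -> no flip
Dir S: opp run (2,3) (3,3) capped by B -> flip
Dir SE: opp run (2,4) (3,5), next='.' -> no flip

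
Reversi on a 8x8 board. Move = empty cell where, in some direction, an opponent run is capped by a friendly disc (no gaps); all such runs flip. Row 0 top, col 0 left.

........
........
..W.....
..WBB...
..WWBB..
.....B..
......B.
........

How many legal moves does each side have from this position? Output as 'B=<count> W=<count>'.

Answer: B=6 W=6

Derivation:
-- B to move --
(1,1): flips 1 -> legal
(1,2): no bracket -> illegal
(1,3): no bracket -> illegal
(2,1): no bracket -> illegal
(2,3): no bracket -> illegal
(3,1): flips 1 -> legal
(4,1): flips 2 -> legal
(5,1): flips 1 -> legal
(5,2): flips 1 -> legal
(5,3): flips 1 -> legal
(5,4): no bracket -> illegal
B mobility = 6
-- W to move --
(2,3): flips 1 -> legal
(2,4): flips 1 -> legal
(2,5): flips 1 -> legal
(3,5): flips 2 -> legal
(3,6): no bracket -> illegal
(4,6): flips 2 -> legal
(5,3): no bracket -> illegal
(5,4): no bracket -> illegal
(5,6): no bracket -> illegal
(5,7): no bracket -> illegal
(6,4): no bracket -> illegal
(6,5): no bracket -> illegal
(6,7): no bracket -> illegal
(7,5): no bracket -> illegal
(7,6): no bracket -> illegal
(7,7): flips 4 -> legal
W mobility = 6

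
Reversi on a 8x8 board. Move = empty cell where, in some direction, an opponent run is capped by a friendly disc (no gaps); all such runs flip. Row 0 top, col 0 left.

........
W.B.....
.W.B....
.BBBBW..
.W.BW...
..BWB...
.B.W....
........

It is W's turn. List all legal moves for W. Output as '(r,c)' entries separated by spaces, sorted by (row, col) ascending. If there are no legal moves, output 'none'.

(0,1): no bracket -> illegal
(0,2): no bracket -> illegal
(0,3): flips 1 -> legal
(1,1): no bracket -> illegal
(1,3): flips 3 -> legal
(1,4): flips 2 -> legal
(2,0): no bracket -> illegal
(2,2): flips 1 -> legal
(2,4): flips 1 -> legal
(2,5): no bracket -> illegal
(3,0): flips 4 -> legal
(4,0): no bracket -> illegal
(4,2): flips 1 -> legal
(4,5): flips 1 -> legal
(5,0): no bracket -> illegal
(5,1): flips 1 -> legal
(5,5): flips 1 -> legal
(6,0): no bracket -> illegal
(6,2): no bracket -> illegal
(6,4): flips 1 -> legal
(6,5): flips 3 -> legal
(7,0): no bracket -> illegal
(7,1): no bracket -> illegal
(7,2): no bracket -> illegal

Answer: (0,3) (1,3) (1,4) (2,2) (2,4) (3,0) (4,2) (4,5) (5,1) (5,5) (6,4) (6,5)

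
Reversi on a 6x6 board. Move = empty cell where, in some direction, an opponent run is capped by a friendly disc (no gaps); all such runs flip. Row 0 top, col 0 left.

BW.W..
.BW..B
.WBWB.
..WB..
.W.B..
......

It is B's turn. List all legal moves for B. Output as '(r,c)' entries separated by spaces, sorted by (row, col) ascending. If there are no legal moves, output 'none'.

Answer: (0,2) (1,0) (1,3) (2,0) (3,1) (4,2)

Derivation:
(0,2): flips 2 -> legal
(0,4): no bracket -> illegal
(1,0): flips 2 -> legal
(1,3): flips 2 -> legal
(1,4): no bracket -> illegal
(2,0): flips 1 -> legal
(3,0): no bracket -> illegal
(3,1): flips 2 -> legal
(3,4): no bracket -> illegal
(4,0): no bracket -> illegal
(4,2): flips 1 -> legal
(5,0): no bracket -> illegal
(5,1): no bracket -> illegal
(5,2): no bracket -> illegal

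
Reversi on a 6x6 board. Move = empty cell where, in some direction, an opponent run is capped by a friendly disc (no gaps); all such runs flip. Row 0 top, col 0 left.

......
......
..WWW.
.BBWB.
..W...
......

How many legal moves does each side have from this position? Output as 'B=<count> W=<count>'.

Answer: B=5 W=7

Derivation:
-- B to move --
(1,1): no bracket -> illegal
(1,2): flips 2 -> legal
(1,3): flips 1 -> legal
(1,4): flips 2 -> legal
(1,5): no bracket -> illegal
(2,1): no bracket -> illegal
(2,5): no bracket -> illegal
(3,5): no bracket -> illegal
(4,1): no bracket -> illegal
(4,3): no bracket -> illegal
(4,4): no bracket -> illegal
(5,1): no bracket -> illegal
(5,2): flips 1 -> legal
(5,3): flips 1 -> legal
B mobility = 5
-- W to move --
(2,0): flips 1 -> legal
(2,1): no bracket -> illegal
(2,5): no bracket -> illegal
(3,0): flips 2 -> legal
(3,5): flips 1 -> legal
(4,0): flips 1 -> legal
(4,1): flips 1 -> legal
(4,3): no bracket -> illegal
(4,4): flips 1 -> legal
(4,5): flips 1 -> legal
W mobility = 7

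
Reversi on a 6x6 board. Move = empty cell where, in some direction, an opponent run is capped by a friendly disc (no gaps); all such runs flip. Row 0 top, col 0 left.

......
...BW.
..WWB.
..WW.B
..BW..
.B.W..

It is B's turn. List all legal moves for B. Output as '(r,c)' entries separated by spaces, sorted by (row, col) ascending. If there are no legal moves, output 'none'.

Answer: (0,4) (1,2) (1,5) (2,1) (3,1) (4,4)

Derivation:
(0,3): no bracket -> illegal
(0,4): flips 1 -> legal
(0,5): no bracket -> illegal
(1,1): no bracket -> illegal
(1,2): flips 2 -> legal
(1,5): flips 1 -> legal
(2,1): flips 2 -> legal
(2,5): no bracket -> illegal
(3,1): flips 1 -> legal
(3,4): no bracket -> illegal
(4,1): no bracket -> illegal
(4,4): flips 1 -> legal
(5,2): no bracket -> illegal
(5,4): no bracket -> illegal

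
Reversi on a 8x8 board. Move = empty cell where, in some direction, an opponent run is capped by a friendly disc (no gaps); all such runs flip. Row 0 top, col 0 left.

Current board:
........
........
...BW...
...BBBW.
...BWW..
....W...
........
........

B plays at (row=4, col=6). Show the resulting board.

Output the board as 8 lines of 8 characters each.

Place B at (4,6); scan 8 dirs for brackets.
Dir NW: first cell 'B' (not opp) -> no flip
Dir N: opp run (3,6), next='.' -> no flip
Dir NE: first cell '.' (not opp) -> no flip
Dir W: opp run (4,5) (4,4) capped by B -> flip
Dir E: first cell '.' (not opp) -> no flip
Dir SW: first cell '.' (not opp) -> no flip
Dir S: first cell '.' (not opp) -> no flip
Dir SE: first cell '.' (not opp) -> no flip
All flips: (4,4) (4,5)

Answer: ........
........
...BW...
...BBBW.
...BBBB.
....W...
........
........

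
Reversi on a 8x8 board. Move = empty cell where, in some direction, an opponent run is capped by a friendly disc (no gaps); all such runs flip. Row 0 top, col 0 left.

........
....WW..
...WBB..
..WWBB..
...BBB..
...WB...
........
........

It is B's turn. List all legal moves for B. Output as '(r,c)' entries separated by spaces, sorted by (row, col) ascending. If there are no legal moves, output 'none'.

(0,3): flips 1 -> legal
(0,4): flips 1 -> legal
(0,5): flips 1 -> legal
(0,6): flips 1 -> legal
(1,2): flips 1 -> legal
(1,3): flips 2 -> legal
(1,6): no bracket -> illegal
(2,1): flips 1 -> legal
(2,2): flips 2 -> legal
(2,6): no bracket -> illegal
(3,1): flips 2 -> legal
(4,1): no bracket -> illegal
(4,2): flips 1 -> legal
(5,2): flips 1 -> legal
(6,2): flips 1 -> legal
(6,3): flips 1 -> legal
(6,4): no bracket -> illegal

Answer: (0,3) (0,4) (0,5) (0,6) (1,2) (1,3) (2,1) (2,2) (3,1) (4,2) (5,2) (6,2) (6,3)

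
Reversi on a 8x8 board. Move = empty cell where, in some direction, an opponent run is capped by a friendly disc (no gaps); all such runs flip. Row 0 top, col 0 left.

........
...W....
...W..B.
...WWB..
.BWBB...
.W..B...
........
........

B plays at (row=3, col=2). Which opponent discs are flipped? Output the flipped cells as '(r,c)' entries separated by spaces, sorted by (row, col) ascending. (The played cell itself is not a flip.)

Answer: (3,3) (3,4)

Derivation:
Dir NW: first cell '.' (not opp) -> no flip
Dir N: first cell '.' (not opp) -> no flip
Dir NE: opp run (2,3), next='.' -> no flip
Dir W: first cell '.' (not opp) -> no flip
Dir E: opp run (3,3) (3,4) capped by B -> flip
Dir SW: first cell 'B' (not opp) -> no flip
Dir S: opp run (4,2), next='.' -> no flip
Dir SE: first cell 'B' (not opp) -> no flip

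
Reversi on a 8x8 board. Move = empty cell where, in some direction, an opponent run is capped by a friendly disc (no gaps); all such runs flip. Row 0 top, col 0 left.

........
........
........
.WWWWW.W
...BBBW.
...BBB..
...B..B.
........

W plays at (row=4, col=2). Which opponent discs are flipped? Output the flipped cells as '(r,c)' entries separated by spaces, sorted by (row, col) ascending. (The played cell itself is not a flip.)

Answer: (4,3) (4,4) (4,5)

Derivation:
Dir NW: first cell 'W' (not opp) -> no flip
Dir N: first cell 'W' (not opp) -> no flip
Dir NE: first cell 'W' (not opp) -> no flip
Dir W: first cell '.' (not opp) -> no flip
Dir E: opp run (4,3) (4,4) (4,5) capped by W -> flip
Dir SW: first cell '.' (not opp) -> no flip
Dir S: first cell '.' (not opp) -> no flip
Dir SE: opp run (5,3), next='.' -> no flip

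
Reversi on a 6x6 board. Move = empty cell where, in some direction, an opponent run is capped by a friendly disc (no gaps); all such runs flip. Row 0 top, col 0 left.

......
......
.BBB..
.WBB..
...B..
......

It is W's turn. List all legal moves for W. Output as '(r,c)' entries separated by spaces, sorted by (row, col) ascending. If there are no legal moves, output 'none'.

Answer: (1,1) (1,3) (3,4)

Derivation:
(1,0): no bracket -> illegal
(1,1): flips 1 -> legal
(1,2): no bracket -> illegal
(1,3): flips 1 -> legal
(1,4): no bracket -> illegal
(2,0): no bracket -> illegal
(2,4): no bracket -> illegal
(3,0): no bracket -> illegal
(3,4): flips 2 -> legal
(4,1): no bracket -> illegal
(4,2): no bracket -> illegal
(4,4): no bracket -> illegal
(5,2): no bracket -> illegal
(5,3): no bracket -> illegal
(5,4): no bracket -> illegal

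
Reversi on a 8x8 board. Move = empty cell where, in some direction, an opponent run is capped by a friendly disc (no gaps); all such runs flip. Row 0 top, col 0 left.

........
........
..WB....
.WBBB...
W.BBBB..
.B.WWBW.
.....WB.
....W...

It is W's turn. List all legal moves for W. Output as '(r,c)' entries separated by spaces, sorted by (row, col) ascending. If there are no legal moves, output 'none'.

Answer: (1,2) (1,3) (2,1) (2,4) (3,5) (3,6) (5,2) (6,2) (6,7) (7,6) (7,7)

Derivation:
(1,2): flips 3 -> legal
(1,3): flips 3 -> legal
(1,4): no bracket -> illegal
(2,1): flips 2 -> legal
(2,4): flips 3 -> legal
(2,5): no bracket -> illegal
(3,5): flips 6 -> legal
(3,6): flips 1 -> legal
(4,1): no bracket -> illegal
(4,6): no bracket -> illegal
(5,0): no bracket -> illegal
(5,2): flips 2 -> legal
(5,7): no bracket -> illegal
(6,0): no bracket -> illegal
(6,1): no bracket -> illegal
(6,2): flips 1 -> legal
(6,4): no bracket -> illegal
(6,7): flips 1 -> legal
(7,5): no bracket -> illegal
(7,6): flips 1 -> legal
(7,7): flips 4 -> legal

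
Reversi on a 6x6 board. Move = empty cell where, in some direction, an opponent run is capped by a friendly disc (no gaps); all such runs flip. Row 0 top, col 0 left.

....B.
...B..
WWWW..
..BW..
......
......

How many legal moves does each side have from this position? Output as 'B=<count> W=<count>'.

-- B to move --
(1,0): flips 1 -> legal
(1,1): no bracket -> illegal
(1,2): flips 1 -> legal
(1,4): flips 1 -> legal
(2,4): no bracket -> illegal
(3,0): no bracket -> illegal
(3,1): flips 1 -> legal
(3,4): flips 1 -> legal
(4,2): no bracket -> illegal
(4,3): flips 2 -> legal
(4,4): no bracket -> illegal
B mobility = 6
-- W to move --
(0,2): no bracket -> illegal
(0,3): flips 1 -> legal
(0,5): no bracket -> illegal
(1,2): no bracket -> illegal
(1,4): no bracket -> illegal
(1,5): no bracket -> illegal
(2,4): no bracket -> illegal
(3,1): flips 1 -> legal
(4,1): flips 1 -> legal
(4,2): flips 1 -> legal
(4,3): flips 1 -> legal
W mobility = 5

Answer: B=6 W=5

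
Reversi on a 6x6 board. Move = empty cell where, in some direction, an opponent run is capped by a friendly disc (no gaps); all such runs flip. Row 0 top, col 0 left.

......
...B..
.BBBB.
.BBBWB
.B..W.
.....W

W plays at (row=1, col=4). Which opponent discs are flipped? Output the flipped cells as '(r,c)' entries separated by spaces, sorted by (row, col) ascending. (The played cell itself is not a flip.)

Answer: (2,4)

Derivation:
Dir NW: first cell '.' (not opp) -> no flip
Dir N: first cell '.' (not opp) -> no flip
Dir NE: first cell '.' (not opp) -> no flip
Dir W: opp run (1,3), next='.' -> no flip
Dir E: first cell '.' (not opp) -> no flip
Dir SW: opp run (2,3) (3,2) (4,1), next='.' -> no flip
Dir S: opp run (2,4) capped by W -> flip
Dir SE: first cell '.' (not opp) -> no flip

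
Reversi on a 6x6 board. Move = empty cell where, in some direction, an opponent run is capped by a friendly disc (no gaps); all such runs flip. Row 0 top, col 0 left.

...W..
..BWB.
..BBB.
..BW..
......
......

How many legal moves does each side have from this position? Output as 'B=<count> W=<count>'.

Answer: B=6 W=6

Derivation:
-- B to move --
(0,2): flips 1 -> legal
(0,4): flips 1 -> legal
(3,4): flips 1 -> legal
(4,2): flips 1 -> legal
(4,3): flips 1 -> legal
(4,4): flips 1 -> legal
B mobility = 6
-- W to move --
(0,1): no bracket -> illegal
(0,2): no bracket -> illegal
(0,4): no bracket -> illegal
(0,5): no bracket -> illegal
(1,1): flips 2 -> legal
(1,5): flips 2 -> legal
(2,1): flips 1 -> legal
(2,5): flips 1 -> legal
(3,1): flips 2 -> legal
(3,4): no bracket -> illegal
(3,5): flips 1 -> legal
(4,1): no bracket -> illegal
(4,2): no bracket -> illegal
(4,3): no bracket -> illegal
W mobility = 6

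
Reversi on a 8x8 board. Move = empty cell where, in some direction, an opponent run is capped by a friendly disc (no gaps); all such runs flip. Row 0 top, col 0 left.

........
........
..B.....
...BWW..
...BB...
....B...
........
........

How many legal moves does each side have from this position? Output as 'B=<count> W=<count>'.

Answer: B=4 W=4

Derivation:
-- B to move --
(2,3): no bracket -> illegal
(2,4): flips 1 -> legal
(2,5): flips 1 -> legal
(2,6): flips 1 -> legal
(3,6): flips 2 -> legal
(4,5): no bracket -> illegal
(4,6): no bracket -> illegal
B mobility = 4
-- W to move --
(1,1): no bracket -> illegal
(1,2): no bracket -> illegal
(1,3): no bracket -> illegal
(2,1): no bracket -> illegal
(2,3): no bracket -> illegal
(2,4): no bracket -> illegal
(3,1): no bracket -> illegal
(3,2): flips 1 -> legal
(4,2): no bracket -> illegal
(4,5): no bracket -> illegal
(5,2): flips 1 -> legal
(5,3): flips 1 -> legal
(5,5): no bracket -> illegal
(6,3): no bracket -> illegal
(6,4): flips 2 -> legal
(6,5): no bracket -> illegal
W mobility = 4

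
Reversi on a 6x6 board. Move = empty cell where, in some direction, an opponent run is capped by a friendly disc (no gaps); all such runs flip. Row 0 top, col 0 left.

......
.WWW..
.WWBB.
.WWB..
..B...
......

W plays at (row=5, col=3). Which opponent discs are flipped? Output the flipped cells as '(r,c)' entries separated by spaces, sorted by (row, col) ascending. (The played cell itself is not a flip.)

Dir NW: opp run (4,2) capped by W -> flip
Dir N: first cell '.' (not opp) -> no flip
Dir NE: first cell '.' (not opp) -> no flip
Dir W: first cell '.' (not opp) -> no flip
Dir E: first cell '.' (not opp) -> no flip
Dir SW: edge -> no flip
Dir S: edge -> no flip
Dir SE: edge -> no flip

Answer: (4,2)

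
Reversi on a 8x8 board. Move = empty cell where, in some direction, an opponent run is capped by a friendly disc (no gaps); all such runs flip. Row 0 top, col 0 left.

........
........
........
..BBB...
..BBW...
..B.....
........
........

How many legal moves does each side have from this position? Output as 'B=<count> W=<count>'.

-- B to move --
(3,5): no bracket -> illegal
(4,5): flips 1 -> legal
(5,3): no bracket -> illegal
(5,4): flips 1 -> legal
(5,5): flips 1 -> legal
B mobility = 3
-- W to move --
(2,1): no bracket -> illegal
(2,2): flips 1 -> legal
(2,3): no bracket -> illegal
(2,4): flips 1 -> legal
(2,5): no bracket -> illegal
(3,1): no bracket -> illegal
(3,5): no bracket -> illegal
(4,1): flips 2 -> legal
(4,5): no bracket -> illegal
(5,1): no bracket -> illegal
(5,3): no bracket -> illegal
(5,4): no bracket -> illegal
(6,1): no bracket -> illegal
(6,2): no bracket -> illegal
(6,3): no bracket -> illegal
W mobility = 3

Answer: B=3 W=3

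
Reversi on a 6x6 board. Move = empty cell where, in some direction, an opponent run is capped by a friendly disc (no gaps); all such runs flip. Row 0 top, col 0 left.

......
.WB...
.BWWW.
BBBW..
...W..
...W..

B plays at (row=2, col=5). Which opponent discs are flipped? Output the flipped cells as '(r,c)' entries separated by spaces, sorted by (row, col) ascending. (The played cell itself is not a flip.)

Dir NW: first cell '.' (not opp) -> no flip
Dir N: first cell '.' (not opp) -> no flip
Dir NE: edge -> no flip
Dir W: opp run (2,4) (2,3) (2,2) capped by B -> flip
Dir E: edge -> no flip
Dir SW: first cell '.' (not opp) -> no flip
Dir S: first cell '.' (not opp) -> no flip
Dir SE: edge -> no flip

Answer: (2,2) (2,3) (2,4)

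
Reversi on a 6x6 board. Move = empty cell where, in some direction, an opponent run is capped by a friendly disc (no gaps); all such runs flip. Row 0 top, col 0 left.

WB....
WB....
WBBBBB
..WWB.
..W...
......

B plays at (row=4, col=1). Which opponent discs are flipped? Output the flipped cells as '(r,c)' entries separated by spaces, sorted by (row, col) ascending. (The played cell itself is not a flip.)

Answer: (3,2)

Derivation:
Dir NW: first cell '.' (not opp) -> no flip
Dir N: first cell '.' (not opp) -> no flip
Dir NE: opp run (3,2) capped by B -> flip
Dir W: first cell '.' (not opp) -> no flip
Dir E: opp run (4,2), next='.' -> no flip
Dir SW: first cell '.' (not opp) -> no flip
Dir S: first cell '.' (not opp) -> no flip
Dir SE: first cell '.' (not opp) -> no flip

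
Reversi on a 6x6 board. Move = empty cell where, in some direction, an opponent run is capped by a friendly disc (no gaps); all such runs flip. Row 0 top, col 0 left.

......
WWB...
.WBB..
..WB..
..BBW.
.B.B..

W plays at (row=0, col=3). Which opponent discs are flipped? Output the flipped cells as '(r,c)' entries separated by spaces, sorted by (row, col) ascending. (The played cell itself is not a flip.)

Dir NW: edge -> no flip
Dir N: edge -> no flip
Dir NE: edge -> no flip
Dir W: first cell '.' (not opp) -> no flip
Dir E: first cell '.' (not opp) -> no flip
Dir SW: opp run (1,2) capped by W -> flip
Dir S: first cell '.' (not opp) -> no flip
Dir SE: first cell '.' (not opp) -> no flip

Answer: (1,2)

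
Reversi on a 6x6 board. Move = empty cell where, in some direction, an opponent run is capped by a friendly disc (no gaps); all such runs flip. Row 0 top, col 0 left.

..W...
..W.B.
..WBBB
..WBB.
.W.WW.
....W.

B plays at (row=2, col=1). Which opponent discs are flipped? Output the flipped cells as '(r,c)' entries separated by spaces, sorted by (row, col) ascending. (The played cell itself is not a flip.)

Answer: (2,2)

Derivation:
Dir NW: first cell '.' (not opp) -> no flip
Dir N: first cell '.' (not opp) -> no flip
Dir NE: opp run (1,2), next='.' -> no flip
Dir W: first cell '.' (not opp) -> no flip
Dir E: opp run (2,2) capped by B -> flip
Dir SW: first cell '.' (not opp) -> no flip
Dir S: first cell '.' (not opp) -> no flip
Dir SE: opp run (3,2) (4,3) (5,4), next=edge -> no flip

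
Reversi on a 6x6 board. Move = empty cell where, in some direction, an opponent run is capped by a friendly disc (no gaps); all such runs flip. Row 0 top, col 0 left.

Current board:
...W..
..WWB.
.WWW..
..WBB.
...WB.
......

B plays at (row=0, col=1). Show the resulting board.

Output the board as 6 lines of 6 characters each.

Answer: .B.W..
..BWB.
.WWB..
..WBB.
...WB.
......

Derivation:
Place B at (0,1); scan 8 dirs for brackets.
Dir NW: edge -> no flip
Dir N: edge -> no flip
Dir NE: edge -> no flip
Dir W: first cell '.' (not opp) -> no flip
Dir E: first cell '.' (not opp) -> no flip
Dir SW: first cell '.' (not opp) -> no flip
Dir S: first cell '.' (not opp) -> no flip
Dir SE: opp run (1,2) (2,3) capped by B -> flip
All flips: (1,2) (2,3)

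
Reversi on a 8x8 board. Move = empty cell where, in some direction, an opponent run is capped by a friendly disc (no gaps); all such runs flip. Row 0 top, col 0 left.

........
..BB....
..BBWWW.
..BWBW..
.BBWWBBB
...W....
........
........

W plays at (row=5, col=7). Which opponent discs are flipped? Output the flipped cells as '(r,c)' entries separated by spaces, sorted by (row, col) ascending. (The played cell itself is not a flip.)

Answer: (4,6)

Derivation:
Dir NW: opp run (4,6) capped by W -> flip
Dir N: opp run (4,7), next='.' -> no flip
Dir NE: edge -> no flip
Dir W: first cell '.' (not opp) -> no flip
Dir E: edge -> no flip
Dir SW: first cell '.' (not opp) -> no flip
Dir S: first cell '.' (not opp) -> no flip
Dir SE: edge -> no flip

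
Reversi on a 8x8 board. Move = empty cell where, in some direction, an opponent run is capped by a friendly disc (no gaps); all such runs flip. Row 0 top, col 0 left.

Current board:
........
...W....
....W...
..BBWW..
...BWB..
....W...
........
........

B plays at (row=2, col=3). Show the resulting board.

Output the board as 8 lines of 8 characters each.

Answer: ........
...W....
...BW...
..BBBW..
...BWB..
....W...
........
........

Derivation:
Place B at (2,3); scan 8 dirs for brackets.
Dir NW: first cell '.' (not opp) -> no flip
Dir N: opp run (1,3), next='.' -> no flip
Dir NE: first cell '.' (not opp) -> no flip
Dir W: first cell '.' (not opp) -> no flip
Dir E: opp run (2,4), next='.' -> no flip
Dir SW: first cell 'B' (not opp) -> no flip
Dir S: first cell 'B' (not opp) -> no flip
Dir SE: opp run (3,4) capped by B -> flip
All flips: (3,4)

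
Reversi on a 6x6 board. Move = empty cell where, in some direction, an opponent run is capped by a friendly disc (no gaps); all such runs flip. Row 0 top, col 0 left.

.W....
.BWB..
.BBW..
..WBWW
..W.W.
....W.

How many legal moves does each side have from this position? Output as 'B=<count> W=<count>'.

-- B to move --
(0,0): no bracket -> illegal
(0,2): flips 1 -> legal
(0,3): flips 1 -> legal
(1,0): no bracket -> illegal
(1,4): no bracket -> illegal
(2,4): flips 1 -> legal
(2,5): no bracket -> illegal
(3,1): flips 1 -> legal
(4,1): no bracket -> illegal
(4,3): flips 1 -> legal
(4,5): no bracket -> illegal
(5,1): flips 1 -> legal
(5,2): flips 2 -> legal
(5,3): no bracket -> illegal
(5,5): flips 1 -> legal
B mobility = 8
-- W to move --
(0,0): flips 3 -> legal
(0,2): no bracket -> illegal
(0,3): flips 1 -> legal
(0,4): no bracket -> illegal
(1,0): flips 2 -> legal
(1,4): flips 1 -> legal
(2,0): flips 2 -> legal
(2,4): flips 1 -> legal
(3,0): flips 1 -> legal
(3,1): flips 2 -> legal
(4,3): flips 1 -> legal
W mobility = 9

Answer: B=8 W=9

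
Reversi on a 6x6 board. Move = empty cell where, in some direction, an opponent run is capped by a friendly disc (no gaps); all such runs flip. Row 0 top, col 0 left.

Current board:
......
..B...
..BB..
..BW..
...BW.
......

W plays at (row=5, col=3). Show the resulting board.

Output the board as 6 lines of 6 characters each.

Place W at (5,3); scan 8 dirs for brackets.
Dir NW: first cell '.' (not opp) -> no flip
Dir N: opp run (4,3) capped by W -> flip
Dir NE: first cell 'W' (not opp) -> no flip
Dir W: first cell '.' (not opp) -> no flip
Dir E: first cell '.' (not opp) -> no flip
Dir SW: edge -> no flip
Dir S: edge -> no flip
Dir SE: edge -> no flip
All flips: (4,3)

Answer: ......
..B...
..BB..
..BW..
...WW.
...W..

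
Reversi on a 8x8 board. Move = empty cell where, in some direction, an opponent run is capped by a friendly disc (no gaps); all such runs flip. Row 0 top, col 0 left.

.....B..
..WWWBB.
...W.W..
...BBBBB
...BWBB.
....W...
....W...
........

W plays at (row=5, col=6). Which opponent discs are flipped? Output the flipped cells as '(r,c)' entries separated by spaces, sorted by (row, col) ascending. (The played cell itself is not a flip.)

Answer: (3,4) (4,5)

Derivation:
Dir NW: opp run (4,5) (3,4) capped by W -> flip
Dir N: opp run (4,6) (3,6), next='.' -> no flip
Dir NE: first cell '.' (not opp) -> no flip
Dir W: first cell '.' (not opp) -> no flip
Dir E: first cell '.' (not opp) -> no flip
Dir SW: first cell '.' (not opp) -> no flip
Dir S: first cell '.' (not opp) -> no flip
Dir SE: first cell '.' (not opp) -> no flip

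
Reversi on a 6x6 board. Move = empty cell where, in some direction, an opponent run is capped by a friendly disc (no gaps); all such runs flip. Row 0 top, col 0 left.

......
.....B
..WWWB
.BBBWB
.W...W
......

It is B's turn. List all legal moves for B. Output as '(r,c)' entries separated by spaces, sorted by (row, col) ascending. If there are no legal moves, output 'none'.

(1,1): flips 1 -> legal
(1,2): flips 1 -> legal
(1,3): flips 3 -> legal
(1,4): flips 1 -> legal
(2,1): flips 3 -> legal
(3,0): no bracket -> illegal
(4,0): no bracket -> illegal
(4,2): no bracket -> illegal
(4,3): flips 1 -> legal
(4,4): no bracket -> illegal
(5,0): flips 1 -> legal
(5,1): flips 1 -> legal
(5,2): no bracket -> illegal
(5,4): no bracket -> illegal
(5,5): flips 1 -> legal

Answer: (1,1) (1,2) (1,3) (1,4) (2,1) (4,3) (5,0) (5,1) (5,5)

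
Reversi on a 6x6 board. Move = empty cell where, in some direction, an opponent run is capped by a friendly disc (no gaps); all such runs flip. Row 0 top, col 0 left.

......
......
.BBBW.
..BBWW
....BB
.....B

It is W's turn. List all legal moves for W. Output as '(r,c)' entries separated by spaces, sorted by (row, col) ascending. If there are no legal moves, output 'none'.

Answer: (1,2) (2,0) (3,1) (4,2) (5,3) (5,4)

Derivation:
(1,0): no bracket -> illegal
(1,1): no bracket -> illegal
(1,2): flips 1 -> legal
(1,3): no bracket -> illegal
(1,4): no bracket -> illegal
(2,0): flips 3 -> legal
(3,0): no bracket -> illegal
(3,1): flips 2 -> legal
(4,1): no bracket -> illegal
(4,2): flips 1 -> legal
(4,3): no bracket -> illegal
(5,3): flips 1 -> legal
(5,4): flips 1 -> legal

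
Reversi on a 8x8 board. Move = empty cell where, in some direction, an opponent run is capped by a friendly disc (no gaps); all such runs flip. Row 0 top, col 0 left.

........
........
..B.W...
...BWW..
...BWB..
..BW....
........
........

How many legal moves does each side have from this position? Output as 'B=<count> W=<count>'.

-- B to move --
(1,3): no bracket -> illegal
(1,4): no bracket -> illegal
(1,5): flips 1 -> legal
(2,3): flips 1 -> legal
(2,5): flips 2 -> legal
(2,6): no bracket -> illegal
(3,6): flips 2 -> legal
(4,2): no bracket -> illegal
(4,6): no bracket -> illegal
(5,4): flips 1 -> legal
(5,5): flips 1 -> legal
(6,2): no bracket -> illegal
(6,3): flips 1 -> legal
(6,4): no bracket -> illegal
B mobility = 7
-- W to move --
(1,1): flips 2 -> legal
(1,2): no bracket -> illegal
(1,3): no bracket -> illegal
(2,1): no bracket -> illegal
(2,3): flips 2 -> legal
(3,1): no bracket -> illegal
(3,2): flips 1 -> legal
(3,6): no bracket -> illegal
(4,1): no bracket -> illegal
(4,2): flips 2 -> legal
(4,6): flips 1 -> legal
(5,1): flips 1 -> legal
(5,4): no bracket -> illegal
(5,5): flips 1 -> legal
(5,6): flips 1 -> legal
(6,1): flips 2 -> legal
(6,2): no bracket -> illegal
(6,3): no bracket -> illegal
W mobility = 9

Answer: B=7 W=9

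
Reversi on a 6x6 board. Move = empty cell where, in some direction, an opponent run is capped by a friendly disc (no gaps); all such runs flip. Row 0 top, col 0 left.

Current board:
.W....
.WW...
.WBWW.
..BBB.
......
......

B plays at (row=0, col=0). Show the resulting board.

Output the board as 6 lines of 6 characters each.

Place B at (0,0); scan 8 dirs for brackets.
Dir NW: edge -> no flip
Dir N: edge -> no flip
Dir NE: edge -> no flip
Dir W: edge -> no flip
Dir E: opp run (0,1), next='.' -> no flip
Dir SW: edge -> no flip
Dir S: first cell '.' (not opp) -> no flip
Dir SE: opp run (1,1) capped by B -> flip
All flips: (1,1)

Answer: BW....
.BW...
.WBWW.
..BBB.
......
......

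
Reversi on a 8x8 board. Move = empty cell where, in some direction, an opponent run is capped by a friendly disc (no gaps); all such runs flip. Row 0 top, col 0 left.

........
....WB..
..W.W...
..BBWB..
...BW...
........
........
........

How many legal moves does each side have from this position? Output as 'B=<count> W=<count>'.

-- B to move --
(0,3): no bracket -> illegal
(0,4): no bracket -> illegal
(0,5): no bracket -> illegal
(1,1): flips 1 -> legal
(1,2): flips 1 -> legal
(1,3): flips 2 -> legal
(2,1): no bracket -> illegal
(2,3): no bracket -> illegal
(2,5): flips 1 -> legal
(3,1): no bracket -> illegal
(4,5): flips 1 -> legal
(5,3): flips 1 -> legal
(5,4): no bracket -> illegal
(5,5): flips 1 -> legal
B mobility = 7
-- W to move --
(0,4): no bracket -> illegal
(0,5): no bracket -> illegal
(0,6): flips 1 -> legal
(1,6): flips 1 -> legal
(2,1): no bracket -> illegal
(2,3): no bracket -> illegal
(2,5): no bracket -> illegal
(2,6): flips 1 -> legal
(3,1): flips 2 -> legal
(3,6): flips 1 -> legal
(4,1): no bracket -> illegal
(4,2): flips 3 -> legal
(4,5): no bracket -> illegal
(4,6): flips 1 -> legal
(5,2): flips 1 -> legal
(5,3): no bracket -> illegal
(5,4): no bracket -> illegal
W mobility = 8

Answer: B=7 W=8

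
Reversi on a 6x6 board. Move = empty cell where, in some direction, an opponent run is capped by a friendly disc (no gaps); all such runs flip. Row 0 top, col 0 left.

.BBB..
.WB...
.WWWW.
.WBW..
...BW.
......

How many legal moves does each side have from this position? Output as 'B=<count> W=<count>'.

Answer: B=8 W=5

Derivation:
-- B to move --
(0,0): no bracket -> illegal
(1,0): flips 2 -> legal
(1,3): flips 2 -> legal
(1,4): flips 1 -> legal
(1,5): no bracket -> illegal
(2,0): flips 1 -> legal
(2,5): no bracket -> illegal
(3,0): flips 2 -> legal
(3,4): flips 2 -> legal
(3,5): no bracket -> illegal
(4,0): no bracket -> illegal
(4,1): flips 3 -> legal
(4,2): no bracket -> illegal
(4,5): flips 1 -> legal
(5,3): no bracket -> illegal
(5,4): no bracket -> illegal
(5,5): no bracket -> illegal
B mobility = 8
-- W to move --
(0,0): no bracket -> illegal
(0,4): no bracket -> illegal
(1,0): no bracket -> illegal
(1,3): flips 1 -> legal
(1,4): no bracket -> illegal
(3,4): no bracket -> illegal
(4,1): flips 1 -> legal
(4,2): flips 2 -> legal
(5,2): no bracket -> illegal
(5,3): flips 1 -> legal
(5,4): flips 2 -> legal
W mobility = 5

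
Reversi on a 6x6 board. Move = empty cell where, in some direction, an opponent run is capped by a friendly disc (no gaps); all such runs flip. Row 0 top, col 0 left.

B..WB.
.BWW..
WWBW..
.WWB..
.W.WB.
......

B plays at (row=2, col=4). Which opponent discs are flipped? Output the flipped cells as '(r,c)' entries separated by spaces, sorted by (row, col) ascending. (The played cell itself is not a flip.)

Answer: (2,3)

Derivation:
Dir NW: opp run (1,3), next='.' -> no flip
Dir N: first cell '.' (not opp) -> no flip
Dir NE: first cell '.' (not opp) -> no flip
Dir W: opp run (2,3) capped by B -> flip
Dir E: first cell '.' (not opp) -> no flip
Dir SW: first cell 'B' (not opp) -> no flip
Dir S: first cell '.' (not opp) -> no flip
Dir SE: first cell '.' (not opp) -> no flip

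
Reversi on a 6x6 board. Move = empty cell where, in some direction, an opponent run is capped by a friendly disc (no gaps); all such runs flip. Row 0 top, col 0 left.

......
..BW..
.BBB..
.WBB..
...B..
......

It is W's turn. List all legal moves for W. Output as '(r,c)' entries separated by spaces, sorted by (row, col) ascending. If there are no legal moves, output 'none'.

(0,1): no bracket -> illegal
(0,2): no bracket -> illegal
(0,3): no bracket -> illegal
(1,0): no bracket -> illegal
(1,1): flips 2 -> legal
(1,4): no bracket -> illegal
(2,0): no bracket -> illegal
(2,4): no bracket -> illegal
(3,0): no bracket -> illegal
(3,4): flips 2 -> legal
(4,1): no bracket -> illegal
(4,2): no bracket -> illegal
(4,4): no bracket -> illegal
(5,2): no bracket -> illegal
(5,3): flips 3 -> legal
(5,4): no bracket -> illegal

Answer: (1,1) (3,4) (5,3)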